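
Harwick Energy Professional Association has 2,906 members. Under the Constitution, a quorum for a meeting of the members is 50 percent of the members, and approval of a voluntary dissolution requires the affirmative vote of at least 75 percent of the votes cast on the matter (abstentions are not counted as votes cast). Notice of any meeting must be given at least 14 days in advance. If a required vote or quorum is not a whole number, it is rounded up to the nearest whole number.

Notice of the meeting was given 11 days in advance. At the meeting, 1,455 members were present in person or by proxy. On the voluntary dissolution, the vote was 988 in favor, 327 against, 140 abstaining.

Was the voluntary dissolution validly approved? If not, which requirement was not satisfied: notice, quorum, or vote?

Notice: 11 days given; 14 required. Not satisfied.
Quorum: 50% of 2,906 = 1,453; 1,455 present. Satisfied.
Vote: requires three-fourths of the votes cast (1,455 − 140 abstaining = 1,315); 3/4 of 1315 = 986.25, rounded up to 987, so 987 needed; 988 in favor. Satisfied.

Invalid — notice requirement not satisfied.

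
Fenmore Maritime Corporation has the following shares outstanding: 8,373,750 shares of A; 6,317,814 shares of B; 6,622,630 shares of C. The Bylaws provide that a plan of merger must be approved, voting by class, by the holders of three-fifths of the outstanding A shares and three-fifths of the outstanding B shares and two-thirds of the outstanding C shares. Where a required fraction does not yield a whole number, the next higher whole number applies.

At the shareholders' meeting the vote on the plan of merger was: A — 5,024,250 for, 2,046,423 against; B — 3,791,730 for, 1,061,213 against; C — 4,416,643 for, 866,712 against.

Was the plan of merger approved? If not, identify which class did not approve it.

A: 3/5 of 8373750 = 5024250; 5,024,250 required, 5,024,250 in favor — approved.
B: 3/5 of 6317814 = 3790688.40, rounded up to 3790689; 3,790,689 required, 3,791,730 in favor — approved.
C: 2/3 of 6622630 = 4415086.67, rounded up to 4415087; 4,415,087 required, 4,416,643 in favor — approved.

Approved — every class gave the required vote.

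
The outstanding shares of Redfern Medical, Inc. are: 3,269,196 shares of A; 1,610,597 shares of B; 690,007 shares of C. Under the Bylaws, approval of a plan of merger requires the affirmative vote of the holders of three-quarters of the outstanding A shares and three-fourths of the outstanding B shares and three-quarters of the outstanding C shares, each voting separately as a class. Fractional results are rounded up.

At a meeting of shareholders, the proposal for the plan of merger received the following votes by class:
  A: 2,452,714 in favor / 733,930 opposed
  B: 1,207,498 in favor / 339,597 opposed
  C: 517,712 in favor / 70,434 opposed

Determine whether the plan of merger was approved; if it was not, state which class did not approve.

A: 3/4 of 3269196 = 2451897; 2,451,897 required, 2,452,714 in favor — approved.
B: 3/4 of 1610597 = 1207947.75, rounded up to 1207948; 1,207,948 required, 1,207,498 in favor — not approved.
C: 3/4 of 690007 = 517505.25, rounded up to 517506; 517,506 required, 517,712 in favor — approved.

Not approved — the B shares did not give the required vote.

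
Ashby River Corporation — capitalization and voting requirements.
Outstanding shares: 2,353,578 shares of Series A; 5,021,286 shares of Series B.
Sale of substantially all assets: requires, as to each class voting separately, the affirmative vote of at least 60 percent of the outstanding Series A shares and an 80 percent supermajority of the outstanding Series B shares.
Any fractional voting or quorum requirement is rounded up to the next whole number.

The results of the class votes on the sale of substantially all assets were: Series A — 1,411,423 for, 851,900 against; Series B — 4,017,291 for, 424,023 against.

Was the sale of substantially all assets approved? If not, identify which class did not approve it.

Series A: 3/5 of 2353578 = 1412146.80, rounded up to 1412147; 1,412,147 required, 1,411,423 in favor — not approved.
Series B: 4/5 of 5021286 = 4017028.80, rounded up to 4017029; 4,017,029 required, 4,017,291 in favor — approved.

Not approved — the Series A shares did not give the required vote.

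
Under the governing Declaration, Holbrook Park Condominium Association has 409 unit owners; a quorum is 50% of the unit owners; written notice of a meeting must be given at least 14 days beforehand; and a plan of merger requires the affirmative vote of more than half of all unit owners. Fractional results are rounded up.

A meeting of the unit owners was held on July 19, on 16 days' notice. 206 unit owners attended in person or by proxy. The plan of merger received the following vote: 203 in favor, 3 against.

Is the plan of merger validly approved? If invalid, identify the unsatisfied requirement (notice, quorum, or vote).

Invalid — vote requirement not satisfied.

Notice: 16 days given; 14 required. Satisfied.
Quorum: 50% of 409 = 204.50, rounded up to 205; 206 present. Satisfied.
Vote: requires a majority of all unit owners (409); a majority of 409 is 205, so 205 needed; 203 in favor. Not satisfied.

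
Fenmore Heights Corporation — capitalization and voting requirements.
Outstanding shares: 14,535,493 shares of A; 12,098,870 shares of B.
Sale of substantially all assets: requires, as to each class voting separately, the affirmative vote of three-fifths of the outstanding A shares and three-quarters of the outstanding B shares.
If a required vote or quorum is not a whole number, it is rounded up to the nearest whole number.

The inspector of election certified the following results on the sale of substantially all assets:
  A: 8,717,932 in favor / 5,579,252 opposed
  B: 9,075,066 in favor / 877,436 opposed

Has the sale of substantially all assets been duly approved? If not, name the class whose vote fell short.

A: 3/5 of 14535493 = 8721295.80, rounded up to 8721296; 8,721,296 required, 8,717,932 in favor — not approved.
B: 3/4 of 12098870 = 9074152.50, rounded up to 9074153; 9,074,153 required, 9,075,066 in favor — approved.

Not approved — the A shares did not give the required vote.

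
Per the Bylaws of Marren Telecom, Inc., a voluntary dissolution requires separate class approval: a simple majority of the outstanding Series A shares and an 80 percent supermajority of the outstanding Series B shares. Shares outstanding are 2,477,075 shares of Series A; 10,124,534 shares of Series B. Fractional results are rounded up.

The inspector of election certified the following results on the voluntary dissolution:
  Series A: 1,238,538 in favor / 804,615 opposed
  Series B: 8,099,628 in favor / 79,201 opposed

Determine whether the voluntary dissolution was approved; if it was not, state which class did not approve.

Series A: a majority of 2477075 is 1238538; 1,238,538 required, 1,238,538 in favor — approved.
Series B: 4/5 of 10124534 = 8099627.20, rounded up to 8099628; 8,099,628 required, 8,099,628 in favor — approved.

Approved — every class gave the required vote.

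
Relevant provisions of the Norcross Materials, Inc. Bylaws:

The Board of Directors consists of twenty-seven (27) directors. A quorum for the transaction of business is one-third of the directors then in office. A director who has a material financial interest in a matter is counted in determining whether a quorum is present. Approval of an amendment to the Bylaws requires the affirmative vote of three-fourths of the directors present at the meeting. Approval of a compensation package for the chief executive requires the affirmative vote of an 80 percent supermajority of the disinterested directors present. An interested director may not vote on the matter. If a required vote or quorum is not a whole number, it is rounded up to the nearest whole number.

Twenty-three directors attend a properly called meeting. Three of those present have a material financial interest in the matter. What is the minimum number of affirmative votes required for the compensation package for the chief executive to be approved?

The compensation package for the chief executive requires four-fifths of the disinterested directors present (23 − 3 = 20).
4/5 of 20 = 16.

16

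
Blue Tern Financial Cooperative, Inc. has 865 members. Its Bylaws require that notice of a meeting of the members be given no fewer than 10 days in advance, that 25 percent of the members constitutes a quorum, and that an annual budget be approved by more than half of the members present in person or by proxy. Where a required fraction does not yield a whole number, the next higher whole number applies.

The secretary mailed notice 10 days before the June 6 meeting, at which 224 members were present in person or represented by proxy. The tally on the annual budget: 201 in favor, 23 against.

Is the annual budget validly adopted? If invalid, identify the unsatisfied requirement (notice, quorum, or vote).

Notice: 10 days given; 10 required. Satisfied.
Quorum: 25% of 865 = 216.25, rounded up to 217; 224 present. Satisfied.
Vote: requires a majority of those present (224); a majority of 224 is 113, so 113 needed; 201 in favor. Satisfied.

Valid — all requirements satisfied.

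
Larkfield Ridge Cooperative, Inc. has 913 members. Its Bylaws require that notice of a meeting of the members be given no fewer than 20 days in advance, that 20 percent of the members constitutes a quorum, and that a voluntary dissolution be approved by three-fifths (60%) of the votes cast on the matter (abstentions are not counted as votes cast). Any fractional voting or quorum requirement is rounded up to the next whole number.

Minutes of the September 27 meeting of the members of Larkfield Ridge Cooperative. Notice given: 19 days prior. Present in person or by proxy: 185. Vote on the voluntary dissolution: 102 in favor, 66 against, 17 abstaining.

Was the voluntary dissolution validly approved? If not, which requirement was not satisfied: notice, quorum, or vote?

Invalid — notice requirement not satisfied.

Notice: 19 days given; 20 required. Not satisfied.
Quorum: 20% of 913 = 182.60, rounded up to 183; 185 present. Satisfied.
Vote: requires three-fifths of the votes cast (185 − 17 abstaining = 168); 3/5 of 168 = 100.80, rounded up to 101, so 101 needed; 102 in favor. Satisfied.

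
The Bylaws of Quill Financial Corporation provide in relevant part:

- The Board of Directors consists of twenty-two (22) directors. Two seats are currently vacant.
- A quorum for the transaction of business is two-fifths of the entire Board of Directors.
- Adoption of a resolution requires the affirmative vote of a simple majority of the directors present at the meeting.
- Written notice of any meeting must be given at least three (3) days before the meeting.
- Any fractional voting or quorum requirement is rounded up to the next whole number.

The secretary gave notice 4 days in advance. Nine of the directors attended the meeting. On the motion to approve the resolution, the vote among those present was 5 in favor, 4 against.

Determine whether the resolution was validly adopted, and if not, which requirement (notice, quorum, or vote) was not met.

Valid — all requirements satisfied.

Notice: 4 days given; 3 required (4 ≥ 3). Satisfied.
Quorum: 9 present; quorum is 9. Satisfied.
Vote: the resolution requires a majority of the directors present (9). A majority of 9 is 5, so 5 affirmative votes are needed; 5 voted in favor. Satisfied.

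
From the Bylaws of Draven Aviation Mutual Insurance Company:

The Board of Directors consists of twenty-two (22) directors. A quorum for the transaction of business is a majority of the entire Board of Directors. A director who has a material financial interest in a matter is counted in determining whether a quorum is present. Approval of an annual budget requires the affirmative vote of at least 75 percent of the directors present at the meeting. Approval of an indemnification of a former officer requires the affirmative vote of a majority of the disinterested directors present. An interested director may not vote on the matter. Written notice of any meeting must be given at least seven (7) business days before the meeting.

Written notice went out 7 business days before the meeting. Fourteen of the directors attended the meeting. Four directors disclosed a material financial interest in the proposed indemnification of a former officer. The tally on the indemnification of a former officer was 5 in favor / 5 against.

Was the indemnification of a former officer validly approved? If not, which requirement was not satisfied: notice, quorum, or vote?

Notice: 7 business days given; 7 required (7 ≥ 7). Satisfied.
Quorum: 14 present (interested directors count toward quorum); quorum is 12. Satisfied.
Vote: the indemnification of a former officer requires a majority of the disinterested directors present (14 − 4 = 10). A majority of 10 is 6, so 6 affirmative votes are needed; 5 voted in favor. Not satisfied.

Invalid — vote requirement not satisfied.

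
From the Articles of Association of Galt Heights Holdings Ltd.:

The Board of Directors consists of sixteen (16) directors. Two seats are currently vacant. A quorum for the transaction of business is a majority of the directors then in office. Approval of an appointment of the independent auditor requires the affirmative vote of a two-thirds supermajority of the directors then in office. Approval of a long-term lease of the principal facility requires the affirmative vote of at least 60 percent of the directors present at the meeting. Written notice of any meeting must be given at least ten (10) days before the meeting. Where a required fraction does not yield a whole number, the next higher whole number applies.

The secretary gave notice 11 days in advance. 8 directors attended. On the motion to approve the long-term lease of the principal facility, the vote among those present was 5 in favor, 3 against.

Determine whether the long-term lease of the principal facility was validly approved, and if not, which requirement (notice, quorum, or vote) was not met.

Valid — all requirements satisfied.

Notice: 11 days given; 10 required (11 ≥ 10). Satisfied.
Quorum: 8 present; quorum is 8. Satisfied.
Vote: the long-term lease of the principal facility requires three-fifths of the directors present (8). 3/5 of 8 = 4.80, rounded up to 5, so 5 affirmative votes are needed; 5 voted in favor. Satisfied.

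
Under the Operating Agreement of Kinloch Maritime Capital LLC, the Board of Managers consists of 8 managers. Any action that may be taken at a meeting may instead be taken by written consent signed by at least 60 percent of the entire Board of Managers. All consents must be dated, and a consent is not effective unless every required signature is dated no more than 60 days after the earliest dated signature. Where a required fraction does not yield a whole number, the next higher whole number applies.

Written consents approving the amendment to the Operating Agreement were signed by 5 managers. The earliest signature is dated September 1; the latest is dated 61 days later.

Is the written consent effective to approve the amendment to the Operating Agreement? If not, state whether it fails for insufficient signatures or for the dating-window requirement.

Not effective — dating-window requirement not satisfied.

Signatures required: at least 60 percent of 8 — 3/5 of 8 = 4.80, rounded up to 5, so 5 needed; 5 signed. Sufficient.
Dating window: the latest signature is 61 days after the earliest; the limit is 60 days. Outside the window.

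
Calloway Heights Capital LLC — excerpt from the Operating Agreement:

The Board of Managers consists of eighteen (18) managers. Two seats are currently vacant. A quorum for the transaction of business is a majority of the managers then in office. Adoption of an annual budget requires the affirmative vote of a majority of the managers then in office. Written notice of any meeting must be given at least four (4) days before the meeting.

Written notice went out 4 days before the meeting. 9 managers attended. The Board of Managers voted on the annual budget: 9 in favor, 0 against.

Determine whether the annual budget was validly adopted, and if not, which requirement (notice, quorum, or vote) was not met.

Valid — all requirements satisfied.

Notice: 4 days given; 4 required (4 ≥ 4). Satisfied.
Quorum: 9 present; quorum is 9. Satisfied.
Vote: the annual budget requires a majority of the managers then in office (16). A majority of 16 is 9, so 9 affirmative votes are needed; 9 voted in favor. Satisfied.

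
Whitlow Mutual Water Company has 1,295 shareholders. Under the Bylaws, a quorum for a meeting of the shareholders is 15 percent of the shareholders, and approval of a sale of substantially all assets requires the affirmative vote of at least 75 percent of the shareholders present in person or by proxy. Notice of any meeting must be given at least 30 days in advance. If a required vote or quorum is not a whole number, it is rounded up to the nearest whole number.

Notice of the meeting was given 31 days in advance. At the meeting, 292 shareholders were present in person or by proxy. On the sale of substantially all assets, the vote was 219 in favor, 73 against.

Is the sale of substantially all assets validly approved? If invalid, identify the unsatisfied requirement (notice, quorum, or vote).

Notice: 31 days given; 30 required. Satisfied.
Quorum: 15% of 1,295 = 194.25, rounded up to 195; 292 present. Satisfied.
Vote: requires three-fourths of those present (292); 3/4 of 292 = 219, so 219 needed; 219 in favor. Satisfied.

Valid — all requirements satisfied.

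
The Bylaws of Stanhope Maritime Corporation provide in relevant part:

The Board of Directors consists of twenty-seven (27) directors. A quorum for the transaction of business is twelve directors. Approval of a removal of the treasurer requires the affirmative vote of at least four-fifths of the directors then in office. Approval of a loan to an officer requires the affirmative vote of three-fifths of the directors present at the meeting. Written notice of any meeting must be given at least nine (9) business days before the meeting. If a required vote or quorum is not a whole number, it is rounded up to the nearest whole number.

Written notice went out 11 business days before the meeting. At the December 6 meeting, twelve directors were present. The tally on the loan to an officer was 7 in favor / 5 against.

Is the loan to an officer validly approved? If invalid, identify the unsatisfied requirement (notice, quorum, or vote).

Notice: 11 business days given; 9 required (11 ≥ 9). Satisfied.
Quorum: 12 present; quorum is 12. Satisfied.
Vote: the loan to an officer requires three-fifths of the directors present (12). 3/5 of 12 = 7.20, rounded up to 8, so 8 affirmative votes are needed; 7 voted in favor. Not satisfied.

Invalid — vote requirement not satisfied.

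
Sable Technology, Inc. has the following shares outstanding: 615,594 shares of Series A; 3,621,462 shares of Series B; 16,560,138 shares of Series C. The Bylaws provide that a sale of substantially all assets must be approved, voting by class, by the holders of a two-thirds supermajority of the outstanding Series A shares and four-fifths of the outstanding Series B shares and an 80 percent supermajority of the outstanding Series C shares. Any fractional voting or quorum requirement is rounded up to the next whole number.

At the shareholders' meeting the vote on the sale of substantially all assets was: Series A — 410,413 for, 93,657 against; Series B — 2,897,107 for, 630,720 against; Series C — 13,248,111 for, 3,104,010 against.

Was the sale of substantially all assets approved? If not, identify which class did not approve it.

Series A: 2/3 of 615594 = 410396; 410,396 required, 410,413 in favor — approved.
Series B: 4/5 of 3621462 = 2897169.60, rounded up to 2897170; 2,897,170 required, 2,897,107 in favor — not approved.
Series C: 4/5 of 16560138 = 13248110.40, rounded up to 13248111; 13,248,111 required, 13,248,111 in favor — approved.

Not approved — the Series B shares did not give the required vote.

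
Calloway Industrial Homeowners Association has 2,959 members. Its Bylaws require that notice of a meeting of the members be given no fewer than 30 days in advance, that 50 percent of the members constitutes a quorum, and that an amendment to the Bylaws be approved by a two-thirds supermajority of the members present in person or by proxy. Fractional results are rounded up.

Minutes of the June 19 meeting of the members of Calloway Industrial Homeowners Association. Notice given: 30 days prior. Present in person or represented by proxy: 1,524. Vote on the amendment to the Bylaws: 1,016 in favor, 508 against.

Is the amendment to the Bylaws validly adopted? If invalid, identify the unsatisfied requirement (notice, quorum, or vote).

Valid — all requirements satisfied.

Notice: 30 days given; 30 required. Satisfied.
Quorum: 50% of 2,959 = 1,479.50, rounded up to 1,480; 1,524 present. Satisfied.
Vote: requires two-thirds of those present (1,524); 2/3 of 1524 = 1016, so 1,016 needed; 1,016 in favor. Satisfied.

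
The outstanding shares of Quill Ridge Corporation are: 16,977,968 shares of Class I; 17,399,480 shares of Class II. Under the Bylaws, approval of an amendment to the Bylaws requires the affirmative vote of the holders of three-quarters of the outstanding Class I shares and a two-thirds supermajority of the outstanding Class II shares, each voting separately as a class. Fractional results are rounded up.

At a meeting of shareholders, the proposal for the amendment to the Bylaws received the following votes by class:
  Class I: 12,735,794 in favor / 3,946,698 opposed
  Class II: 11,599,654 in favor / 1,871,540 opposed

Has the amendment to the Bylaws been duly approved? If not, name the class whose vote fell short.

Approved — every class gave the required vote.

Class I: 3/4 of 16977968 = 12733476; 12,733,476 required, 12,735,794 in favor — approved.
Class II: 2/3 of 17399480 = 11599653.33, rounded up to 11599654; 11,599,654 required, 11,599,654 in favor — approved.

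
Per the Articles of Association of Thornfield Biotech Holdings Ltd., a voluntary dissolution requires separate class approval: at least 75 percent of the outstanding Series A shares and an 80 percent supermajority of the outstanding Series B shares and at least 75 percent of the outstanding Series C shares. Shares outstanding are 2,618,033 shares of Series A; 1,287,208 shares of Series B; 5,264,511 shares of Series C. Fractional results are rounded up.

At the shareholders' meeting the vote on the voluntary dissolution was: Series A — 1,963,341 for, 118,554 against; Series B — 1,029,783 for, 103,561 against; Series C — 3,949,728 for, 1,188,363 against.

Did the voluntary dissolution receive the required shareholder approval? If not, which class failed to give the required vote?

Series A: 3/4 of 2618033 = 1963524.75, rounded up to 1963525; 1,963,525 required, 1,963,341 in favor — not approved.
Series B: 4/5 of 1287208 = 1029766.40, rounded up to 1029767; 1,029,767 required, 1,029,783 in favor — approved.
Series C: 3/4 of 5264511 = 3948383.25, rounded up to 3948384; 3,948,384 required, 3,949,728 in favor — approved.

Not approved — the Series A shares did not give the required vote.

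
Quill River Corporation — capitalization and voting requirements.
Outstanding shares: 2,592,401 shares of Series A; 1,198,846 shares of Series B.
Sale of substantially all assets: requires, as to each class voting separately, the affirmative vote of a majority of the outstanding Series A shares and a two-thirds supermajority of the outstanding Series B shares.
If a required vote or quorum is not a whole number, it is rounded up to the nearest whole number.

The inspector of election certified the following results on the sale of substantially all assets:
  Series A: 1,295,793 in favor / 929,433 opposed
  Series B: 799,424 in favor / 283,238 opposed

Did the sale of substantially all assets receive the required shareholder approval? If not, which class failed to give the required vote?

Not approved — the Series A shares did not give the required vote.

Series A: a majority of 2592401 is 1296201; 1,296,201 required, 1,295,793 in favor — not approved.
Series B: 2/3 of 1198846 = 799230.67, rounded up to 799231; 799,231 required, 799,424 in favor — approved.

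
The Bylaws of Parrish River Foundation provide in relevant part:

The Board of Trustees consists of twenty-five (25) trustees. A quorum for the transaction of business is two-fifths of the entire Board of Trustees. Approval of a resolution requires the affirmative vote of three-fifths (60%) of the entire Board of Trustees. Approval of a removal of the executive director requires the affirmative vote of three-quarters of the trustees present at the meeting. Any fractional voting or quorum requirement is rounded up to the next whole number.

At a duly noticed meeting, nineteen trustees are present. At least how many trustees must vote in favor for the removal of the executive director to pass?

15

The removal of the executive director requires three-fourths of the trustees present (19).
3/4 of 19 = 14.25, rounded up to 15.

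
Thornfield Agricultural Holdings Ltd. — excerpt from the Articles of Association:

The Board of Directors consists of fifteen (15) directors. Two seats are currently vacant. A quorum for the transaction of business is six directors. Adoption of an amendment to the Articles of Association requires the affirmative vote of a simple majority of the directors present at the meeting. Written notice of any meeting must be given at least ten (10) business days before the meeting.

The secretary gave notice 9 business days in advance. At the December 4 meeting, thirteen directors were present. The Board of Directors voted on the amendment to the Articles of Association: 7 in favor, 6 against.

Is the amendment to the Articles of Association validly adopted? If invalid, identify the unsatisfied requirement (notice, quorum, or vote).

Invalid — notice requirement not satisfied.

Notice: 9 business days given; 10 required (9 < 10). Not satisfied.
Quorum: 13 present; quorum is 6. Satisfied.
Vote: the amendment to the Articles of Association requires a majority of the directors present (13). A majority of 13 is 7, so 7 affirmative votes are needed; 7 voted in favor. Satisfied.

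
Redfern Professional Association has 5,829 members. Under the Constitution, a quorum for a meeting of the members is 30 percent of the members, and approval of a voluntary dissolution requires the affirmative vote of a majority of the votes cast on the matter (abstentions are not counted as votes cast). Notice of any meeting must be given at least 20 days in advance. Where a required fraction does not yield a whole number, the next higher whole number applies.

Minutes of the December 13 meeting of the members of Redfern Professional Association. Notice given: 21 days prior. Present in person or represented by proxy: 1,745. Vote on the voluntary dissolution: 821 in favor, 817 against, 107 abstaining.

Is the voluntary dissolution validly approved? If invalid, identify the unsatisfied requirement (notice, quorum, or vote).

Invalid — quorum requirement not satisfied.

Notice: 21 days given; 20 required. Satisfied.
Quorum: 30% of 5,829 = 1,748.70, rounded up to 1,749; 1,745 present. Not satisfied.
Vote: requires a majority of the votes cast (1,745 − 107 abstaining = 1,638); a majority of 1638 is 820, so 820 needed; 821 in favor. Satisfied.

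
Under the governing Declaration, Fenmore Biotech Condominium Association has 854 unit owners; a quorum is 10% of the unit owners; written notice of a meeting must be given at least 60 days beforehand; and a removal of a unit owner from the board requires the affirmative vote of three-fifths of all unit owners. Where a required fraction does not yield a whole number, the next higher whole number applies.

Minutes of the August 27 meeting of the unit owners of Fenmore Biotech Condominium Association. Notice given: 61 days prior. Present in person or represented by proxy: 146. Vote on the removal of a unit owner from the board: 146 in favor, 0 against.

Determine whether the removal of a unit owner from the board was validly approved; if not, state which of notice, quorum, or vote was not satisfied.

Invalid — vote requirement not satisfied.

Notice: 61 days given; 60 required. Satisfied.
Quorum: 10% of 854 = 85.40, rounded up to 86; 146 present. Satisfied.
Vote: requires three-fifths of all unit owners (854); 3/5 of 854 = 512.40, rounded up to 513, so 513 needed; 146 in favor. Not satisfied.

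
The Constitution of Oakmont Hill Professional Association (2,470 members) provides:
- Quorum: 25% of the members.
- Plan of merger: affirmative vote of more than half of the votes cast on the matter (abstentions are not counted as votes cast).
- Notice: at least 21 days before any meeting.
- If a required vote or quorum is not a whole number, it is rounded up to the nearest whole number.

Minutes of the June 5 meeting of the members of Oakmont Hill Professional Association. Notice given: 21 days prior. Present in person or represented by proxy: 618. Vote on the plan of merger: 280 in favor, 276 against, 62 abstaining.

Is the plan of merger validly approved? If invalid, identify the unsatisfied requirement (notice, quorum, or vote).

Notice: 21 days given; 21 required. Satisfied.
Quorum: 25% of 2,470 = 617.50, rounded up to 618; 618 present. Satisfied.
Vote: requires a majority of the votes cast (618 − 62 abstaining = 556); a majority of 556 is 279, so 279 needed; 280 in favor. Satisfied.

Valid — all requirements satisfied.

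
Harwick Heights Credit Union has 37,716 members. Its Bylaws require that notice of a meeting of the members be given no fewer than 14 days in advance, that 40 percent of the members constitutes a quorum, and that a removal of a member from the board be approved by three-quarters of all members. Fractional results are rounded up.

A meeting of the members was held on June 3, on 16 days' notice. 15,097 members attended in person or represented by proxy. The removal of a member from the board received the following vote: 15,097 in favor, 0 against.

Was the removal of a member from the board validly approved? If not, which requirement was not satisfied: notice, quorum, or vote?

Invalid — vote requirement not satisfied.

Notice: 16 days given; 14 required. Satisfied.
Quorum: 40% of 37,716 = 15,086.40, rounded up to 15,087; 15,097 present. Satisfied.
Vote: requires three-fourths of all members (37,716); 3/4 of 37716 = 28287, so 28,287 needed; 15,097 in favor. Not satisfied.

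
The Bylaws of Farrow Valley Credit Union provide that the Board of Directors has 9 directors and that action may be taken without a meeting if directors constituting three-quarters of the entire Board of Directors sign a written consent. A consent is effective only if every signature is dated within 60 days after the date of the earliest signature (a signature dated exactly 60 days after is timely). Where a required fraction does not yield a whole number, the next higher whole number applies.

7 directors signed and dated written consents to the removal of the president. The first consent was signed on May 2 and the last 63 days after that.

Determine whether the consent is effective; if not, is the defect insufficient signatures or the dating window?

Signatures required: three-quarters of 9 — 3/4 of 9 = 6.75, rounded up to 7, so 7 needed; 7 signed. Sufficient.
Dating window: the latest signature is 63 days after the earliest; the limit is 60 days. Outside the window.

Not effective — dating-window requirement not satisfied.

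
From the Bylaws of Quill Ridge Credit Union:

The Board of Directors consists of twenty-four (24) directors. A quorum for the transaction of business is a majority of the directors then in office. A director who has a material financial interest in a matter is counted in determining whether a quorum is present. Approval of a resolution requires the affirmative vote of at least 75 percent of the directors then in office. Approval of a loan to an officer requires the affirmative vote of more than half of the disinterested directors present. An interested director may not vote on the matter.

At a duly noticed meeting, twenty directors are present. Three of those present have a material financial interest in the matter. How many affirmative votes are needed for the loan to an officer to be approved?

The loan to an officer requires a majority of the disinterested directors present (20 − 3 = 17).
A majority of 17 is 9.

9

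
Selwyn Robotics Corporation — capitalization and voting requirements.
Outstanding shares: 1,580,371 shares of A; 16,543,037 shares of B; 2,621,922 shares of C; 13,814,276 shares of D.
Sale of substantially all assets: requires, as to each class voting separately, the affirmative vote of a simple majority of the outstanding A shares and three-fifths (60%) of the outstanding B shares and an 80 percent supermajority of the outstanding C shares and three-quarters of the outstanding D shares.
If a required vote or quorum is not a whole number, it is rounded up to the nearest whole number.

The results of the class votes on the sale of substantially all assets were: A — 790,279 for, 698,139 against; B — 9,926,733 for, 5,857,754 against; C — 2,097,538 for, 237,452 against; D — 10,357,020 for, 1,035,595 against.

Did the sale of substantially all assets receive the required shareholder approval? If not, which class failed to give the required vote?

A: a majority of 1580371 is 790186; 790,186 required, 790,279 in favor — approved.
B: 3/5 of 16543037 = 9925822.20, rounded up to 9925823; 9,925,823 required, 9,926,733 in favor — approved.
C: 4/5 of 2621922 = 2097537.60, rounded up to 2097538; 2,097,538 required, 2,097,538 in favor — approved.
D: 3/4 of 13814276 = 10360707; 10,360,707 required, 10,357,020 in favor — not approved.

Not approved — the D shares did not give the required vote.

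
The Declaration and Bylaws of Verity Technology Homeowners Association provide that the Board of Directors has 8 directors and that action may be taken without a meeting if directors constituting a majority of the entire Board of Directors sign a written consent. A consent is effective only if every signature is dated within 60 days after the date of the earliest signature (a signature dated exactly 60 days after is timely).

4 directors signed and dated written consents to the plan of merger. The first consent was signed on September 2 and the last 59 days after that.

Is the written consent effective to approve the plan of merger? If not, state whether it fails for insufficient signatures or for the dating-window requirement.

Signatures required: a majority of 8 — a majority of 8 is 5, so 5 needed; 4 signed. Insufficient.
Dating window: the latest signature is 59 days after the earliest; the limit is 60 days. Within the window.

Not effective — insufficient signatures.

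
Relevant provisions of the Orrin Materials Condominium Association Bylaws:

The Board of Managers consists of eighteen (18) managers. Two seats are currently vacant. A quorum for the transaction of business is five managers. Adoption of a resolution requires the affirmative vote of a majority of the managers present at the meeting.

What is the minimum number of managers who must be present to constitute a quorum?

5

The quorum is fixed at 5.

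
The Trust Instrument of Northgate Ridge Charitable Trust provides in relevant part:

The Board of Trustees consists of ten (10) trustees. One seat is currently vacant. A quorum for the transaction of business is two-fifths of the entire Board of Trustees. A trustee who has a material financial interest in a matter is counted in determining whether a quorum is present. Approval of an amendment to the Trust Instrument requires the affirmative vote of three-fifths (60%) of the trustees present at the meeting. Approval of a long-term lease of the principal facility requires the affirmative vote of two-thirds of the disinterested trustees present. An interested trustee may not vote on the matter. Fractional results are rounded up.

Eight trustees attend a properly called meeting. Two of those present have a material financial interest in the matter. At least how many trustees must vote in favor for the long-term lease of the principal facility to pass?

4

The long-term lease of the principal facility requires two-thirds of the disinterested trustees present (8 − 2 = 6).
2/3 of 6 = 4.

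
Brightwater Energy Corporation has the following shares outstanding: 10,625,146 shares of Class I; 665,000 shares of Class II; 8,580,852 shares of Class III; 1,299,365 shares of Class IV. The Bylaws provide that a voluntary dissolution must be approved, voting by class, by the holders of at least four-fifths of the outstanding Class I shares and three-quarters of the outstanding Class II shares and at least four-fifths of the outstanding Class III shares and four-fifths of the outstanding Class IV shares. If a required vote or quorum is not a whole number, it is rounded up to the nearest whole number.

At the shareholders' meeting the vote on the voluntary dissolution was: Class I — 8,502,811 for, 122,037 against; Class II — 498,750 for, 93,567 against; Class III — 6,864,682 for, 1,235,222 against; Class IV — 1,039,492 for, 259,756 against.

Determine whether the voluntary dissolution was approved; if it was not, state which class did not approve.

Approved — every class gave the required vote.

Class I: 4/5 of 10625146 = 8500116.80, rounded up to 8500117; 8,500,117 required, 8,502,811 in favor — approved.
Class II: 3/4 of 665000 = 498750; 498,750 required, 498,750 in favor — approved.
Class III: 4/5 of 8580852 = 6864681.60, rounded up to 6864682; 6,864,682 required, 6,864,682 in favor — approved.
Class IV: 4/5 of 1299365 = 1039492; 1,039,492 required, 1,039,492 in favor — approved.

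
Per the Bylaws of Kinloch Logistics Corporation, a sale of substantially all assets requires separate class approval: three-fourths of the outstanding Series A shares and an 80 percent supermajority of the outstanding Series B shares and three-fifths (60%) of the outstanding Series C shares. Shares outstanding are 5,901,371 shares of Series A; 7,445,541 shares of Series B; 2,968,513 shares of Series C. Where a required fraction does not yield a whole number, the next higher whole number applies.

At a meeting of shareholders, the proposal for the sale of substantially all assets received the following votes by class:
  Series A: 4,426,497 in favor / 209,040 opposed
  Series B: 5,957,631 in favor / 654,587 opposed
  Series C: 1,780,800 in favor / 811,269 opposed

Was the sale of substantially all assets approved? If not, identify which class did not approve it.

Not approved — the Series C shares did not give the required vote.

Series A: 3/4 of 5901371 = 4426028.25, rounded up to 4426029; 4,426,029 required, 4,426,497 in favor — approved.
Series B: 4/5 of 7445541 = 5956432.80, rounded up to 5956433; 5,956,433 required, 5,957,631 in favor — approved.
Series C: 3/5 of 2968513 = 1781107.80, rounded up to 1781108; 1,781,108 required, 1,780,800 in favor — not approved.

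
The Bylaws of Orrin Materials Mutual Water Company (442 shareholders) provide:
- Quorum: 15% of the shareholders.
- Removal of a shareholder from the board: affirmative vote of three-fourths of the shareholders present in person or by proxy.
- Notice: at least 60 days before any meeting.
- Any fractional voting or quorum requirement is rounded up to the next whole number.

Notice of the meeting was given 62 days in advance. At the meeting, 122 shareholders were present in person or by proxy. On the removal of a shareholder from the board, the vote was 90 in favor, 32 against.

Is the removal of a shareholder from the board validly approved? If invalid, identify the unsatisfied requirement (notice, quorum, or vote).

Invalid — vote requirement not satisfied.

Notice: 62 days given; 60 required. Satisfied.
Quorum: 15% of 442 = 66.30, rounded up to 67; 122 present. Satisfied.
Vote: requires three-fourths of those present (122); 3/4 of 122 = 91.50, rounded up to 92, so 92 needed; 90 in favor. Not satisfied.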